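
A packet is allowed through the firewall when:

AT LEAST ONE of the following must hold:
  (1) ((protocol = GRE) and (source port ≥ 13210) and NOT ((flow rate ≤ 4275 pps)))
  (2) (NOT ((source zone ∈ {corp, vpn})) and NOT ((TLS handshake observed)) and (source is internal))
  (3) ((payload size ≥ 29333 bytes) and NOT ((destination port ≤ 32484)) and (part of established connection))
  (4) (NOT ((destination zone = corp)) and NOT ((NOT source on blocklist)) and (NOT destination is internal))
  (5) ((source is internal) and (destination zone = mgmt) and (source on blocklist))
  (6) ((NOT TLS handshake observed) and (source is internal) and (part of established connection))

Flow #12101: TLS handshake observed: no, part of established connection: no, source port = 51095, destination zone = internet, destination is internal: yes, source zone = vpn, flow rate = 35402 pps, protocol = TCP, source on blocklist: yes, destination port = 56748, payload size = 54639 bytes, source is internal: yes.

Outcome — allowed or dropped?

Dropped

Atomic conditions:
  protocol = GRE: TCP == GRE is false
  source port ≥ 13210: 51095 ≥ 13210 is true
  flow rate ≤ 4275 pps: 35402 ≤ 4275 is false
  source zone ∈ {corp, vpn}: vpn is in the set → true
  TLS handshake observed: no → false
  source is internal: yes → true
  payload size ≥ 29333 bytes: 54639 ≥ 29333 is true
  destination port ≤ 32484: 56748 ≤ 32484 is false
  part of established connection: no → false
  destination zone = corp: internet == corp is false
  NOT source on blocklist: yes → false
  NOT destination is internal: yes → false
  destination zone = mgmt: internet == mgmt is false
  source on blocklist: yes → true
  NOT TLS handshake observed: no → true
Combine:
[1.3] NOT false = true
[1] false AND true AND true = false
[2.1] NOT true = false
[2.2] NOT false = true
[2] false AND true AND true = false
[3.2] NOT false = true
[3] true AND true AND false = false
[4.1] NOT false = true
[4.2] NOT false = true
[4] true AND true AND false = false
[5] true AND false AND true = false
[6] true AND true AND false = false
[root] false OR false OR false OR false OR false OR false = false
Overall: false → dropped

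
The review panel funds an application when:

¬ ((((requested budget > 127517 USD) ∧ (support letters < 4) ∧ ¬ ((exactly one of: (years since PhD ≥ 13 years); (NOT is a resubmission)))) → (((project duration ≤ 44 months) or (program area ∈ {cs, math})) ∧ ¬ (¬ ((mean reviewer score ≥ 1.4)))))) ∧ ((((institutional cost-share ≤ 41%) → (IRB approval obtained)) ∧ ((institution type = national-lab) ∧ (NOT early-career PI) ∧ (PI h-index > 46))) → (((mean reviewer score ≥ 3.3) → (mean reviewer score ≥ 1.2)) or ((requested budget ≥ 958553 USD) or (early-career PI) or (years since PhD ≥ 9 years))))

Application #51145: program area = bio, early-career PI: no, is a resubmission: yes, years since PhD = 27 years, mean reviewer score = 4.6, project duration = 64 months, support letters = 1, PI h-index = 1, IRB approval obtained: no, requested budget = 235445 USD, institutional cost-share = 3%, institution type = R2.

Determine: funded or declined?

Declined

Atomic conditions:
  requested budget > 127517 USD: 235445 > 127517 is true
  support letters < 4: 1 < 4 is true
  years since PhD ≥ 13 years: 27 ≥ 13 is true
  NOT is a resubmission: yes → false
  project duration ≤ 44 months: 64 ≤ 44 is false
  program area ∈ {cs, math}: bio is not in the set → false
  mean reviewer score ≥ 1.4: 4.6 ≥ 1.4 is true
  institutional cost-share ≤ 41%: 3 ≤ 41 is true
  IRB approval obtained: no → false
  institution type = national-lab: R2 == national-lab is false
  NOT early-career PI: no → true
  PI h-index > 46: 1 > 46 is false
  mean reviewer score ≥ 3.3: 4.6 ≥ 3.3 is true
  mean reviewer score ≥ 1.2: 4.6 ≥ 1.2 is true
  requested budget ≥ 958553 USD: 235445 ≥ 958553 is false
  early-career PI: no → false
  years since PhD ≥ 9 years: 27 ≥ 9 is true
Combine:
[1.1.1.3.1] exactly-one(true, false) = true
[1.1.1.3] NOT true = false
[1.1.1] true AND true AND false = false
[1.1.2.1] false OR false = false
[1.1.2.2.1] NOT true = false
[1.1.2.2] NOT false = true
[1.1.2] false AND true = false
[1.1] false → false (antecedent false ⇒ implication holds) = true
[1] NOT true = false
[2.1.1] true → false = false
[2.1.2] false AND true AND false = false
[2.1] false AND false = false
[2.2.1] true → true = true
[2.2.2] false OR false OR true = true
[2.2] true OR true = true
[2] false → true (antecedent false ⇒ implication holds) = true
[root] false AND true = false
Overall: false → declined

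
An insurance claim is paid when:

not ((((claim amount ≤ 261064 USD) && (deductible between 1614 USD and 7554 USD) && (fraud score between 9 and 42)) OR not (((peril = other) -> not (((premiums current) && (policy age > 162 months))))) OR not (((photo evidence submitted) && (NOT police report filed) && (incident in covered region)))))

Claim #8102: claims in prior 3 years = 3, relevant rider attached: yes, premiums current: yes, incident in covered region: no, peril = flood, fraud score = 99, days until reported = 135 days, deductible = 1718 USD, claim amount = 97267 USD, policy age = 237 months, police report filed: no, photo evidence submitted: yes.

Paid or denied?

Denied

Atomic conditions:
  claim amount ≤ 261064 USD: 97267 ≤ 261064 is true
  deductible between 1614 USD and 7554 USD: 1718 in [1614, 7554] is true
  fraud score between 9 and 42: 99 in [9, 42] is false
  peril = other: flood == other is false
  premiums current: yes → true
  policy age > 162 months: 237 > 162 is true
  photo evidence submitted: yes → true
  NOT police report filed: no → true
  incident in covered region: no → false
Combine:
[1.1] true AND true AND false = false
[1.2.1.2.1] true AND true = true
[1.2.1.2] NOT true = false
[1.2.1] false → false (antecedent false ⇒ implication holds) = true
[1.2] NOT true = false
[1.3.1] true AND true AND false = false
[1.3] NOT false = true
[1] false OR false OR true = true
[root] NOT true = false
Overall: false → denied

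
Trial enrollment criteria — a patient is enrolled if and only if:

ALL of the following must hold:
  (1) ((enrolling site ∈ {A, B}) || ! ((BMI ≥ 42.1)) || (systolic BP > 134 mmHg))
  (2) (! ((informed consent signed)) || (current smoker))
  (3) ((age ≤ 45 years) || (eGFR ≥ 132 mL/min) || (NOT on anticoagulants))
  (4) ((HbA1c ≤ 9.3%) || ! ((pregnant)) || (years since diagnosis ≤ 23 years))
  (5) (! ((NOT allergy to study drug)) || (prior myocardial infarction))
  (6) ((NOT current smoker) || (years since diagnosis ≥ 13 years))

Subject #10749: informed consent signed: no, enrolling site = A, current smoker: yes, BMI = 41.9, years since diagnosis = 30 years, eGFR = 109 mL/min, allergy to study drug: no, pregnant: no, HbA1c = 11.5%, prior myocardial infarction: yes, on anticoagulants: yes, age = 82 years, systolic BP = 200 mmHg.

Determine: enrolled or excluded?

Atomic conditions:
  enrolling site ∈ {A, B}: A is in the set → true
  BMI ≥ 42.1: 41.9 ≥ 42.1 is false
  systolic BP > 134 mmHg: 200 > 134 is true
  informed consent signed: no → false
  current smoker: yes → true
  age ≤ 45 years: 82 ≤ 45 is false
  eGFR ≥ 132 mL/min: 109 ≥ 132 is false
  NOT on anticoagulants: yes → false
  HbA1c ≤ 9.3%: 11.5 ≤ 9.3 is false
  pregnant: no → false
  years since diagnosis ≤ 23 years: 30 ≤ 23 is false
  NOT allergy to study drug: no → true
  prior myocardial infarction: yes → true
  NOT current smoker: yes → false
  years since diagnosis ≥ 13 years: 30 ≥ 13 is true
Combine:
[1.2] NOT false = true
[1] true OR true OR true = true
[2.1] NOT false = true
[2] true OR true = true
[3] false OR false OR false = false
[4.2] NOT false = true
[4] false OR true OR false = true
[5.1] NOT true = false
[5] false OR true = true
[6] false OR true = true
[root] true AND true AND false AND true AND true AND true = false
Overall: false → excluded

Excluded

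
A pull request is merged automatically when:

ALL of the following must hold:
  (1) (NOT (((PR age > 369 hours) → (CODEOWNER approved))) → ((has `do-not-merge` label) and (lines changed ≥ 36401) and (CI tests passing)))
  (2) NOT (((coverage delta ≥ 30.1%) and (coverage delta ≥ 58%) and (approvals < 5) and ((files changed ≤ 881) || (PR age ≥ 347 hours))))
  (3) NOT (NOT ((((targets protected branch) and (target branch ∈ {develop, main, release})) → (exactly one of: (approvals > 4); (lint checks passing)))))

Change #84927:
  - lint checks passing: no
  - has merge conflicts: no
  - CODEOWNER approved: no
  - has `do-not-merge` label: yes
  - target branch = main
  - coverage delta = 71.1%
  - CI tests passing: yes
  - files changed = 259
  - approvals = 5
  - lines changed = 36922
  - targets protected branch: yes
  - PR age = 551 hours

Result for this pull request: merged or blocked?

Atomic conditions:
  PR age > 369 hours: 551 > 369 is true
  CODEOWNER approved: no → false
  has `do-not-merge` label: yes → true
  lines changed ≥ 36401: 36922 ≥ 36401 is true
  CI tests passing: yes → true
  coverage delta ≥ 30.1%: 71.1 ≥ 30.1 is true
  coverage delta ≥ 58%: 71.1 ≥ 58 is true
  approvals < 5: 5 < 5 is false
  files changed ≤ 881: 259 ≤ 881 is true
  PR age ≥ 347 hours: 551 ≥ 347 is true
  targets protected branch: yes → true
  target branch ∈ {develop, main, release}: main is in the set → true
  approvals > 4: 5 > 4 is true
  lint checks passing: no → false
Combine:
[1.1.1] true → false = false
[1.1] NOT false = true
[1.2] true AND true AND true = true
[1] true → true = true
[2.1.4] true OR true = true
[2.1] true AND true AND false AND true = false
[2] NOT false = true
[3.1.1.1] true AND true = true
[3.1.1.2] exactly-one(true, false) = true
[3.1.1] true → true = true
[3.1] NOT true = false
[3] NOT false = true
[root] true AND true AND true = true
Overall: true → merged

Merged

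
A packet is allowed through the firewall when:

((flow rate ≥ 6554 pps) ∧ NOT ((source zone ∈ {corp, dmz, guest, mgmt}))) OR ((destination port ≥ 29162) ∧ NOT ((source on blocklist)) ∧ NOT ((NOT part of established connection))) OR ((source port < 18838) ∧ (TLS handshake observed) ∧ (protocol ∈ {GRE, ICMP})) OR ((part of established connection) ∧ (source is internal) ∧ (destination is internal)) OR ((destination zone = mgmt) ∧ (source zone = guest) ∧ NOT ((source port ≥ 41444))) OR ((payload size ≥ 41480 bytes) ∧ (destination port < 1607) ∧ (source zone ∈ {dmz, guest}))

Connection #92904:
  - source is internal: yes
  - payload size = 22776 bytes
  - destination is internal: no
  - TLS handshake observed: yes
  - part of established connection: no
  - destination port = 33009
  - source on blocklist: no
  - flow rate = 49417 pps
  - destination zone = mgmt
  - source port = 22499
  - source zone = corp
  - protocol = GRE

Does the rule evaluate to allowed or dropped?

Atomic conditions:
  flow rate ≥ 6554 pps: 49417 ≥ 6554 is true
  source zone ∈ {corp, dmz, guest, mgmt}: corp is in the set → true
  destination port ≥ 29162: 33009 ≥ 29162 is true
  source on blocklist: no → false
  NOT part of established connection: no → true
  source port < 18838: 22499 < 18838 is false
  TLS handshake observed: yes → true
  protocol ∈ {GRE, ICMP}: GRE is in the set → true
  part of established connection: no → false
  source is internal: yes → true
  destination is internal: no → false
  destination zone = mgmt: mgmt == mgmt is true
  source zone = guest: corp == guest is false
  source port ≥ 41444: 22499 ≥ 41444 is false
  payload size ≥ 41480 bytes: 22776 ≥ 41480 is false
  destination port < 1607: 33009 < 1607 is false
  source zone ∈ {dmz, guest}: corp is not in the set → false
Combine:
[1.2] NOT true = false
[1] true AND false = false
[2.2] NOT false = true
[2.3] NOT true = false
[2] true AND true AND false = false
[3] false AND true AND true = false
[4] false AND true AND false = false
[5.3] NOT false = true
[5] true AND false AND true = false
[6] false AND false AND false = false
[root] false OR false OR false OR false OR false OR false = false
Overall: false → dropped

Dropped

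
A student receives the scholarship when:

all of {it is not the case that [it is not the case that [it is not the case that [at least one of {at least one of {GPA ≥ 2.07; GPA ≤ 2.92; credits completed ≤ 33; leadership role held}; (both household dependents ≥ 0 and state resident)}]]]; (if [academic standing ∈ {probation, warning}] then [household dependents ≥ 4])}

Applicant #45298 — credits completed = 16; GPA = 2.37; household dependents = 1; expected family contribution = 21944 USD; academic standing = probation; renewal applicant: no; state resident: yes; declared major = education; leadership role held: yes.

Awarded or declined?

Atomic conditions:
  GPA ≥ 2.07: 2.37 ≥ 2.07 is true
  GPA ≤ 2.92: 2.37 ≤ 2.92 is true
  credits completed ≤ 33: 16 ≤ 33 is true
  leadership role held: yes → true
  household dependents ≥ 0: 1 ≥ 0 is true
  state resident: yes → true
  academic standing ∈ {probation, warning}: probation is in the set → true
  household dependents ≥ 4: 1 ≥ 4 is false
Combine:
[1.1.1.1.1] true OR true OR true OR true = true
[1.1.1.1.2] true AND true = true
[1.1.1.1] true OR true = true
[1.1.1] NOT true = false
[1.1] NOT false = true
[1] NOT true = false
[2] true → false = false
[root] false AND false = false
Overall: false → declined

Declined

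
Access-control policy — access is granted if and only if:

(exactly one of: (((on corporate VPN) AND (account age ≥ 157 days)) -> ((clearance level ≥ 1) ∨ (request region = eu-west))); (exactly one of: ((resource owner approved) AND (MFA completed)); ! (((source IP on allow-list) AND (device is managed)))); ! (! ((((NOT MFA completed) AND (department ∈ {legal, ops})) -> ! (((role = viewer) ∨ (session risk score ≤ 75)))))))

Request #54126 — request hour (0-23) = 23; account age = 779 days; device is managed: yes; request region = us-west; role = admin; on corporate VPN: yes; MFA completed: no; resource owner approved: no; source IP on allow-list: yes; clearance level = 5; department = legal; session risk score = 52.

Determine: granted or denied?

Atomic conditions:
  on corporate VPN: yes → true
  account age ≥ 157 days: 779 ≥ 157 is true
  clearance level ≥ 1: 5 ≥ 1 is true
  request region = eu-west: us-west == eu-west is false
  resource owner approved: no → false
  MFA completed: no → false
  source IP on allow-list: yes → true
  device is managed: yes → true
  NOT MFA completed: no → true
  department ∈ {legal, ops}: legal is in the set → true
  role = viewer: admin == viewer is false
  session risk score ≤ 75: 52 ≤ 75 is true
Combine:
[1.1] true AND true = true
[1.2] true OR false = true
[1] true → true = true
[2.1] false AND false = false
[2.2.1] true AND true = true
[2.2] NOT true = false
[2] exactly-one(false, false) = false
[3.1.1.1] true AND true = true
[3.1.1.2.1] false OR true = true
[3.1.1.2] NOT true = false
[3.1.1] true → false = false
[3.1] NOT false = true
[3] NOT true = false
[root] exactly-one(true, false, false) = true
Overall: true → granted

Granted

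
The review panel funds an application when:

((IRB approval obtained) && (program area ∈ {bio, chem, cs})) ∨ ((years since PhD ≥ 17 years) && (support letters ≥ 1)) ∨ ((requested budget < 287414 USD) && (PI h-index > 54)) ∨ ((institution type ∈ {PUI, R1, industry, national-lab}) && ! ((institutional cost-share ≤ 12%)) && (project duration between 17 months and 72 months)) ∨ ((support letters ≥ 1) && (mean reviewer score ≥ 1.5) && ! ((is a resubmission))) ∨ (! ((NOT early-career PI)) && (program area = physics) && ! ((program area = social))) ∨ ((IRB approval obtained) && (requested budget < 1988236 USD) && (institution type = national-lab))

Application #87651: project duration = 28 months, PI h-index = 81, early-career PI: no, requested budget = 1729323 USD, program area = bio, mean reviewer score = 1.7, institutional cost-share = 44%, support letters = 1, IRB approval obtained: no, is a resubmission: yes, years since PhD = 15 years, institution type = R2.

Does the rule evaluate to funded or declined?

Atomic conditions:
  IRB approval obtained: no → false
  program area ∈ {bio, chem, cs}: bio is in the set → true
  years since PhD ≥ 17 years: 15 ≥ 17 is false
  support letters ≥ 1: 1 ≥ 1 is true
  requested budget < 287414 USD: 1729323 < 287414 is false
  PI h-index > 54: 81 > 54 is true
  institution type ∈ {PUI, R1, industry, national-lab}: R2 is not in the set → false
  institutional cost-share ≤ 12%: 44 ≤ 12 is false
  project duration between 17 months and 72 months: 28 in [17, 72] is true
  mean reviewer score ≥ 1.5: 1.7 ≥ 1.5 is true
  is a resubmission: yes → true
  NOT early-career PI: no → true
  program area = physics: bio == physics is false
  program area = social: bio == social is false
  requested budget < 1988236 USD: 1729323 < 1988236 is true
  institution type = national-lab: R2 == national-lab is false
Combine:
[1] false AND true = false
[2] false AND true = false
[3] false AND true = false
[4.2] NOT false = true
[4] false AND true AND true = false
[5.3] NOT true = false
[5] true AND true AND false = false
[6.1] NOT true = false
[6.3] NOT false = true
[6] false AND false AND true = false
[7] false AND true AND false = false
[root] false OR false OR false OR false OR false OR false OR false = false
Overall: false → declined

Declined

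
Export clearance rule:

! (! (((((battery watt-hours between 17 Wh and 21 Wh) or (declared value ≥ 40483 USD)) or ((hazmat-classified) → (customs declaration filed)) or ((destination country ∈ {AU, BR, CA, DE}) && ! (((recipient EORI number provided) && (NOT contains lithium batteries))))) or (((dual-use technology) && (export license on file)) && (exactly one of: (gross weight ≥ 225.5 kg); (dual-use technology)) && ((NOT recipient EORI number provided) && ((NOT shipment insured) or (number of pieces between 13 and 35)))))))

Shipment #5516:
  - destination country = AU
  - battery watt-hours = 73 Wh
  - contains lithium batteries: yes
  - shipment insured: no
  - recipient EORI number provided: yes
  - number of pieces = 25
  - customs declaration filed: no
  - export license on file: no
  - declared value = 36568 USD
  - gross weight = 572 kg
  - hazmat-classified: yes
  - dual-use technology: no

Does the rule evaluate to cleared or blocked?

Atomic conditions:
  battery watt-hours between 17 Wh and 21 Wh: 73 in [17, 21] is false
  declared value ≥ 40483 USD: 36568 ≥ 40483 is false
  hazmat-classified: yes → true
  customs declaration filed: no → false
  destination country ∈ {AU, BR, CA, DE}: AU is in the set → true
  recipient EORI number provided: yes → true
  NOT contains lithium batteries: yes → false
  dual-use technology: no → false
  export license on file: no → false
  gross weight ≥ 225.5 kg: 572 ≥ 225.5 is true
  NOT recipient EORI number provided: yes → false
  NOT shipment insured: no → true
  number of pieces between 13 and 35: 25 in [13, 35] is true
Combine:
[1.1.1.1] false OR false = false
[1.1.1.2] true → false = false
[1.1.1.3.2.1] true AND false = false
[1.1.1.3.2] NOT false = true
[1.1.1.3] true AND true = true
[1.1.1] false OR false OR true = true
[1.1.2.1] false AND false = false
[1.1.2.2] exactly-one(true, false) = true
[1.1.2.3.2] true OR true = true
[1.1.2.3] false AND true = false
[1.1.2] false AND true AND false = false
[1.1] true OR false = true
[1] NOT true = false
[root] NOT false = true
Overall: true → cleared

Cleared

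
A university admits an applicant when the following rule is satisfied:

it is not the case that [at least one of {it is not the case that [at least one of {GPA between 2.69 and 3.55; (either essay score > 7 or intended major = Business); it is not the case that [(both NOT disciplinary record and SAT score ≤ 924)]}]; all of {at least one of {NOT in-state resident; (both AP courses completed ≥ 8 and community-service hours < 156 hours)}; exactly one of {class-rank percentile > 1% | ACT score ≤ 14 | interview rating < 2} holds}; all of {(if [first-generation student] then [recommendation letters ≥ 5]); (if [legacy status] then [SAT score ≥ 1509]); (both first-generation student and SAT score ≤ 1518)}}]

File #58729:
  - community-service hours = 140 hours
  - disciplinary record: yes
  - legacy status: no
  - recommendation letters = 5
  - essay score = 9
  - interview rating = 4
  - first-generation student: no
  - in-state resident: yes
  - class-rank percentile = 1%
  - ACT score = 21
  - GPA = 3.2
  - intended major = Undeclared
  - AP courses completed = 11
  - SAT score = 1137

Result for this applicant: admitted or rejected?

Atomic conditions:
  GPA between 2.69 and 3.55: 3.2 in [2.69, 3.55] is true
  essay score > 7: 9 > 7 is true
  intended major = Business: Undeclared == Business is false
  NOT disciplinary record: yes → false
  SAT score ≤ 924: 1137 ≤ 924 is false
  NOT in-state resident: yes → false
  AP courses completed ≥ 8: 11 ≥ 8 is true
  community-service hours < 156 hours: 140 < 156 is true
  class-rank percentile > 1%: 1 > 1 is false
  ACT score ≤ 14: 21 ≤ 14 is false
  interview rating < 2: 4 < 2 is false
  first-generation student: no → false
  recommendation letters ≥ 5: 5 ≥ 5 is true
  legacy status: no → false
  SAT score ≥ 1509: 1137 ≥ 1509 is false
  SAT score ≤ 1518: 1137 ≤ 1518 is true
Combine:
[1.1.1.2] true OR false = true
[1.1.1.3.1] false AND false = false
[1.1.1.3] NOT false = true
[1.1.1] true OR true OR true = true
[1.1] NOT true = false
[1.2.1.2] true AND true = true
[1.2.1] false OR true = true
[1.2.2] exactly-one(false, false, false) = false
[1.2] true AND false = false
[1.3.1] false → true (antecedent false ⇒ implication holds) = true
[1.3.2] false → false (antecedent false ⇒ implication holds) = true
[1.3.3] false AND true = false
[1.3] true AND true AND false = false
[1] false OR false OR false = false
[root] NOT false = true
Overall: true → admitted

Admitted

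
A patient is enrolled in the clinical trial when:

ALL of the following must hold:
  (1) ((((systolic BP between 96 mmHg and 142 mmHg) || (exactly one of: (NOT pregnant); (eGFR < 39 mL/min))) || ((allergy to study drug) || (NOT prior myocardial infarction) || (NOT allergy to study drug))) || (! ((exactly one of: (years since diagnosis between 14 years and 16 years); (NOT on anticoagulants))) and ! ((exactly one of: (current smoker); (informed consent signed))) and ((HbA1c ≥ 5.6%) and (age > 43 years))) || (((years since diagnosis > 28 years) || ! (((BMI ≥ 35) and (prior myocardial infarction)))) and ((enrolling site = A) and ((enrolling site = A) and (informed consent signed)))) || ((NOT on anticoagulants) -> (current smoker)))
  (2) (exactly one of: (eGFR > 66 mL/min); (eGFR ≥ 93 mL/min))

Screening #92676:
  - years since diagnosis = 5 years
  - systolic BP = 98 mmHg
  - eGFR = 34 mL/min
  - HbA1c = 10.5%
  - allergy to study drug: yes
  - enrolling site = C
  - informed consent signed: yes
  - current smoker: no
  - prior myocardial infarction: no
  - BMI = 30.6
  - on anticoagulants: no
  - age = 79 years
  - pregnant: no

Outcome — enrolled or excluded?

Excluded

Atomic conditions:
  systolic BP between 96 mmHg and 142 mmHg: 98 in [96, 142] is true
  NOT pregnant: no → true
  eGFR < 39 mL/min: 34 < 39 is true
  allergy to study drug: yes → true
  NOT prior myocardial infarction: no → true
  NOT allergy to study drug: yes → false
  years since diagnosis between 14 years and 16 years: 5 in [14, 16] is false
  NOT on anticoagulants: no → true
  current smoker: no → false
  informed consent signed: yes → true
  HbA1c ≥ 5.6%: 10.5 ≥ 5.6 is true
  age > 43 years: 79 > 43 is true
  years since diagnosis > 28 years: 5 > 28 is false
  BMI ≥ 35: 30.6 ≥ 35 is false
  prior myocardial infarction: no → false
  enrolling site = A: C == A is false
  eGFR > 66 mL/min: 34 > 66 is false
  eGFR ≥ 93 mL/min: 34 ≥ 93 is false
Combine:
[1.1.1.2] exactly-one(true, true) = false
[1.1.1] true OR false = true
[1.1.2] true OR true OR false = true
[1.1] true OR true = true
[1.2.1.1] exactly-one(false, true) = true
[1.2.1] NOT true = false
[1.2.2.1] exactly-one(false, true) = true
[1.2.2] NOT true = false
[1.2.3] true AND true = true
[1.2] false AND false AND true = false
[1.3.1.2.1] false AND false = false
[1.3.1.2] NOT false = true
[1.3.1] false OR true = true
[1.3.2.2] false AND true = false
[1.3.2] false AND false = false
[1.3] true AND false = false
[1.4] true → false = false
[1] true OR false OR false OR false = true
[2] exactly-one(false, false) = false
[root] true AND false = false
Overall: false → excluded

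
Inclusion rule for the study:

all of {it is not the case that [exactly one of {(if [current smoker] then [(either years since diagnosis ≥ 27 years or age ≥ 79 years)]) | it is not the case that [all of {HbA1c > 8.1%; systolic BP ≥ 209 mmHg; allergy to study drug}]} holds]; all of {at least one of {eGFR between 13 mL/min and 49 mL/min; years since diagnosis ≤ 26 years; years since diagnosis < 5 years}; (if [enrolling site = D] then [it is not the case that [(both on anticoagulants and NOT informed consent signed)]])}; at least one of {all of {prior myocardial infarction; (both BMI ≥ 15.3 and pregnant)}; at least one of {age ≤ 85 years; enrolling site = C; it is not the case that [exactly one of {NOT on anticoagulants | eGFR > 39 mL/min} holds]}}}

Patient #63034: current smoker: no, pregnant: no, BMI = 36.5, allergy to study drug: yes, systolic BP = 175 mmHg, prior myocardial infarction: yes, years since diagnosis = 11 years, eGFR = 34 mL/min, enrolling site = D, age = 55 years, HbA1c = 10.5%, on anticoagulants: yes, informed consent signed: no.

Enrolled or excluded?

Atomic conditions:
  current smoker: no → false
  years since diagnosis ≥ 27 years: 11 ≥ 27 is false
  age ≥ 79 years: 55 ≥ 79 is false
  HbA1c > 8.1%: 10.5 > 8.1 is true
  systolic BP ≥ 209 mmHg: 175 ≥ 209 is false
  allergy to study drug: yes → true
  eGFR between 13 mL/min and 49 mL/min: 34 in [13, 49] is true
  years since diagnosis ≤ 26 years: 11 ≤ 26 is true
  years since diagnosis < 5 years: 11 < 5 is false
  enrolling site = D: D == D is true
  on anticoagulants: yes → true
  NOT informed consent signed: no → true
  prior myocardial infarction: yes → true
  BMI ≥ 15.3: 36.5 ≥ 15.3 is true
  pregnant: no → false
  age ≤ 85 years: 55 ≤ 85 is true
  enrolling site = C: D == C is false
  NOT on anticoagulants: yes → false
  eGFR > 39 mL/min: 34 > 39 is false
Combine:
[1.1.1.2] false OR false = false
[1.1.1] false → false (antecedent false ⇒ implication holds) = true
[1.1.2.1] true AND false AND true = false
[1.1.2] NOT false = true
[1.1] exactly-one(true, true) = false
[1] NOT false = true
[2.1] true OR true OR false = true
[2.2.2.1] true AND true = true
[2.2.2] NOT true = false
[2.2] true → false = false
[2] true AND false = false
[3.1.2] true AND false = false
[3.1] true AND false = false
[3.2.3.1] exactly-one(false, false) = false
[3.2.3] NOT false = true
[3.2] true OR false OR true = true
[3] false OR true = true
[root] true AND false AND true = false
Overall: false → excluded

Excluded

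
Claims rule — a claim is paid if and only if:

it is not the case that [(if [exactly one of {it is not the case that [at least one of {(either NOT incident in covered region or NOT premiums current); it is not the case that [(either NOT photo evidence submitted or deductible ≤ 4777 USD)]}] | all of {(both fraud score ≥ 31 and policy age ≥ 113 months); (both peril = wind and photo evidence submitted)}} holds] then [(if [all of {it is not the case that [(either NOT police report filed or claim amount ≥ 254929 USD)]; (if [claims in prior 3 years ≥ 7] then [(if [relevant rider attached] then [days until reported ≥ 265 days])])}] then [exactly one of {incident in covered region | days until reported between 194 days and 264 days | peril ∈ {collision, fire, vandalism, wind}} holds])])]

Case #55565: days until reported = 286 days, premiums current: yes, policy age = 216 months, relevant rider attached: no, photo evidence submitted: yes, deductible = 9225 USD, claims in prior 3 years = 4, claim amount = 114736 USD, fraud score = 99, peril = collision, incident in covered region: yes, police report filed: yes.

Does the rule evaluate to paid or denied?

Denied

Atomic conditions:
  NOT incident in covered region: yes → false
  NOT premiums current: yes → false
  NOT photo evidence submitted: yes → false
  deductible ≤ 4777 USD: 9225 ≤ 4777 is false
  fraud score ≥ 31: 99 ≥ 31 is true
  policy age ≥ 113 months: 216 ≥ 113 is true
  peril = wind: collision == wind is false
  photo evidence submitted: yes → true
  NOT police report filed: yes → false
  claim amount ≥ 254929 USD: 114736 ≥ 254929 is false
  claims in prior 3 years ≥ 7: 4 ≥ 7 is false
  relevant rider attached: no → false
  days until reported ≥ 265 days: 286 ≥ 265 is true
  incident in covered region: yes → true
  days until reported between 194 days and 264 days: 286 in [194, 264] is false
  peril ∈ {collision, fire, vandalism, wind}: collision is in the set → true
Combine:
[1.1.1.1.1] false OR false = false
[1.1.1.1.2.1] false OR false = false
[1.1.1.1.2] NOT false = true
[1.1.1.1] false OR true = true
[1.1.1] NOT true = false
[1.1.2.1] true AND true = true
[1.1.2.2] false AND true = false
[1.1.2] true AND false = false
[1.1] exactly-one(false, false) = false
[1.2.1.1.1] false OR false = false
[1.2.1.1] NOT false = true
[1.2.1.2.2] false → true (antecedent false ⇒ implication holds) = true
[1.2.1.2] false → true (antecedent false ⇒ implication holds) = true
[1.2.1] true AND true = true
[1.2.2] exactly-one(true, false, true) = false
[1.2] true → false = false
[1] false → false (antecedent false ⇒ implication holds) = true
[root] NOT true = false
Overall: false → denied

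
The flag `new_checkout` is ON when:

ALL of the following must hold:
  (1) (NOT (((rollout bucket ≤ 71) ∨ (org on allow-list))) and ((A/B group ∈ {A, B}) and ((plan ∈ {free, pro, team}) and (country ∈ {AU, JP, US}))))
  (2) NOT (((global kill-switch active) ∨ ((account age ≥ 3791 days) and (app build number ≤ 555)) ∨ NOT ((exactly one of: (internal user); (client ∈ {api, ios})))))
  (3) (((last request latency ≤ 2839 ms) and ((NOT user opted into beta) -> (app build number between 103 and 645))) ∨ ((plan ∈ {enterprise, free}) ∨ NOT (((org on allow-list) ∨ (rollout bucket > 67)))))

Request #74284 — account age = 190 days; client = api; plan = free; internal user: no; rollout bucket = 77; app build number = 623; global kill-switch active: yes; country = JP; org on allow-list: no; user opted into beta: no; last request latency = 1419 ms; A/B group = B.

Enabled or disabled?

Disabled

Atomic conditions:
  rollout bucket ≤ 71: 77 ≤ 71 is false
  org on allow-list: no → false
  A/B group ∈ {A, B}: B is in the set → true
  plan ∈ {free, pro, team}: free is in the set → true
  country ∈ {AU, JP, US}: JP is in the set → true
  global kill-switch active: yes → true
  account age ≥ 3791 days: 190 ≥ 3791 is false
  app build number ≤ 555: 623 ≤ 555 is false
  internal user: no → false
  client ∈ {api, ios}: api is in the set → true
  last request latency ≤ 2839 ms: 1419 ≤ 2839 is true
  NOT user opted into beta: no → true
  app build number between 103 and 645: 623 in [103, 645] is true
  plan ∈ {enterprise, free}: free is in the set → true
  rollout bucket > 67: 77 > 67 is true
Combine:
[1.1.1] false OR false = false
[1.1] NOT false = true
[1.2.2] true AND true = true
[1.2] true AND true = true
[1] true AND true = true
[2.1.2] false AND false = false
[2.1.3.1] exactly-one(false, true) = true
[2.1.3] NOT true = false
[2.1] true OR false OR false = true
[2] NOT true = false
[3.1.2] true → true = true
[3.1] true AND true = true
[3.2.2.1] false OR true = true
[3.2.2] NOT true = false
[3.2] true OR false = true
[3] true OR true = true
[root] true AND false AND true = false
Overall: false → disabled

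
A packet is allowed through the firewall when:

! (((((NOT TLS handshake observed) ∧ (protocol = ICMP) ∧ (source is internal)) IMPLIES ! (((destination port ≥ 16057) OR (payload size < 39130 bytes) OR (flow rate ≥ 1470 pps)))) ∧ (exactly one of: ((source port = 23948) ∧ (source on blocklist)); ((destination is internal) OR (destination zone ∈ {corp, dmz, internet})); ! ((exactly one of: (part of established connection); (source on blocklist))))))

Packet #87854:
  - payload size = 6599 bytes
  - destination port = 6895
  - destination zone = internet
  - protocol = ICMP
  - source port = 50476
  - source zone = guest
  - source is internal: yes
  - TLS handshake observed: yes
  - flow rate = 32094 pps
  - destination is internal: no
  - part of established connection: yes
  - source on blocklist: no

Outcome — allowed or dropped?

Atomic conditions:
  NOT TLS handshake observed: yes → false
  protocol = ICMP: ICMP == ICMP is true
  source is internal: yes → true
  destination port ≥ 16057: 6895 ≥ 16057 is false
  payload size < 39130 bytes: 6599 < 39130 is true
  flow rate ≥ 1470 pps: 32094 ≥ 1470 is true
  source port = 23948: 50476 == 23948 is false
  source on blocklist: no → false
  destination is internal: no → false
  destination zone ∈ {corp, dmz, internet}: internet is in the set → true
  part of established connection: yes → true
Combine:
[1.1.1] false AND true AND true = false
[1.1.2.1] false OR true OR true = true
[1.1.2] NOT true = false
[1.1] false → false (antecedent false ⇒ implication holds) = true
[1.2.1] false AND false = false
[1.2.2] false OR true = true
[1.2.3.1] exactly-one(true, false) = true
[1.2.3] NOT true = false
[1.2] exactly-one(false, true, false) = true
[1] true AND true = true
[root] NOT true = false
Overall: false → dropped

Dropped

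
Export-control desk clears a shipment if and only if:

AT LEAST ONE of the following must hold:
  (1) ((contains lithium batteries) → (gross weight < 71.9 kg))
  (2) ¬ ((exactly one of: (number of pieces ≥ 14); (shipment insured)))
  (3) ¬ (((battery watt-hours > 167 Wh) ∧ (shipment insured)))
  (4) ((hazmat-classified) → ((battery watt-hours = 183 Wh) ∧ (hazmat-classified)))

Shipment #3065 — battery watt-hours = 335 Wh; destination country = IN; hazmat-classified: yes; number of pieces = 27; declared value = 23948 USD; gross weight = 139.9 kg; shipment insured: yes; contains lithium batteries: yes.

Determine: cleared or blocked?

Cleared

Atomic conditions:
  contains lithium batteries: yes → true
  gross weight < 71.9 kg: 139.9 < 71.9 is false
  number of pieces ≥ 14: 27 ≥ 14 is true
  shipment insured: yes → true
  battery watt-hours > 167 Wh: 335 > 167 is true
  hazmat-classified: yes → true
  battery watt-hours = 183 Wh: 335 == 183 is false
Combine:
[1] true → false = false
[2.1] exactly-one(true, true) = false
[2] NOT false = true
[3.1] true AND true = true
[3] NOT true = false
[4.2] false AND true = false
[4] true → false = false
[root] false OR true OR false OR false = true
Overall: true → cleared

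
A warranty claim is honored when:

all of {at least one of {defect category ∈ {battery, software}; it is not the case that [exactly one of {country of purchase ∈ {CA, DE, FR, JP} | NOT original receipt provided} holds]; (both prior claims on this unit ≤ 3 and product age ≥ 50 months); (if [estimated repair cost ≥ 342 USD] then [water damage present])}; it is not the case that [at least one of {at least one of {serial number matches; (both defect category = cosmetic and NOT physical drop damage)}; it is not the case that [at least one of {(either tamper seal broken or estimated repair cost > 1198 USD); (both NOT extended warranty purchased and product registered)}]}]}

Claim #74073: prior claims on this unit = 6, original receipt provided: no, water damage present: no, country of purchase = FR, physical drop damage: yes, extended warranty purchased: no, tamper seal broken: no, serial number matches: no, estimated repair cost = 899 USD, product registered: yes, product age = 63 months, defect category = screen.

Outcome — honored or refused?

Atomic conditions:
  defect category ∈ {battery, software}: screen is not in the set → false
  country of purchase ∈ {CA, DE, FR, JP}: FR is in the set → true
  NOT original receipt provided: no → true
  prior claims on this unit ≤ 3: 6 ≤ 3 is false
  product age ≥ 50 months: 63 ≥ 50 is true
  estimated repair cost ≥ 342 USD: 899 ≥ 342 is true
  water damage present: no → false
  serial number matches: no → false
  defect category = cosmetic: screen == cosmetic is false
  NOT physical drop damage: yes → false
  tamper seal broken: no → false
  estimated repair cost > 1198 USD: 899 > 1198 is false
  NOT extended warranty purchased: no → true
  product registered: yes → true
Combine:
[1.2.1] exactly-one(true, true) = false
[1.2] NOT false = true
[1.3] false AND true = false
[1.4] true → false = false
[1] false OR true OR false OR false = true
[2.1.1.2] false AND false = false
[2.1.1] false OR false = false
[2.1.2.1.1] false OR false = false
[2.1.2.1.2] true AND true = true
[2.1.2.1] false OR true = true
[2.1.2] NOT true = false
[2.1] false OR false = false
[2] NOT false = true
[root] true AND true = true
Overall: true → honored

Honored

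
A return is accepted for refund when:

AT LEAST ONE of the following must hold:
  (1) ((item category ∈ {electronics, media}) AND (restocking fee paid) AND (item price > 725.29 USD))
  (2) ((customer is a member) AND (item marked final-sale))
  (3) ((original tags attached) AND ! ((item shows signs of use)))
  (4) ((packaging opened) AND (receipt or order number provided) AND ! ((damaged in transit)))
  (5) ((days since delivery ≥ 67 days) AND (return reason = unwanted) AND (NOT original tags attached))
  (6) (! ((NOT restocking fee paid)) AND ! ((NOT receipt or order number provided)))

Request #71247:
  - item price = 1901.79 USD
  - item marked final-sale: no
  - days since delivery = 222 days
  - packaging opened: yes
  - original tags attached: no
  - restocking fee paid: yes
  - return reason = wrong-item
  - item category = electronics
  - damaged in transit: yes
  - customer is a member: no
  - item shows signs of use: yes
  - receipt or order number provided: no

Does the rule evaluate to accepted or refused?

Atomic conditions:
  item category ∈ {electronics, media}: electronics is in the set → true
  restocking fee paid: yes → true
  item price > 725.29 USD: 1901.79 > 725.29 is true
  customer is a member: no → false
  item marked final-sale: no → false
  original tags attached: no → false
  item shows signs of use: yes → true
  packaging opened: yes → true
  receipt or order number provided: no → false
  damaged in transit: yes → true
  days since delivery ≥ 67 days: 222 ≥ 67 is true
  return reason = unwanted: wrong-item == unwanted is false
  NOT original tags attached: no → true
  NOT restocking fee paid: yes → false
  NOT receipt or order number provided: no → true
Combine:
[1] true AND true AND true = true
[2] false AND false = false
[3.2] NOT true = false
[3] false AND false = false
[4.3] NOT true = false
[4] true AND false AND false = false
[5] true AND false AND true = false
[6.1] NOT false = true
[6.2] NOT true = false
[6] true AND false = false
[root] true OR false OR false OR false OR false OR false = true
Overall: true → accepted

Accepted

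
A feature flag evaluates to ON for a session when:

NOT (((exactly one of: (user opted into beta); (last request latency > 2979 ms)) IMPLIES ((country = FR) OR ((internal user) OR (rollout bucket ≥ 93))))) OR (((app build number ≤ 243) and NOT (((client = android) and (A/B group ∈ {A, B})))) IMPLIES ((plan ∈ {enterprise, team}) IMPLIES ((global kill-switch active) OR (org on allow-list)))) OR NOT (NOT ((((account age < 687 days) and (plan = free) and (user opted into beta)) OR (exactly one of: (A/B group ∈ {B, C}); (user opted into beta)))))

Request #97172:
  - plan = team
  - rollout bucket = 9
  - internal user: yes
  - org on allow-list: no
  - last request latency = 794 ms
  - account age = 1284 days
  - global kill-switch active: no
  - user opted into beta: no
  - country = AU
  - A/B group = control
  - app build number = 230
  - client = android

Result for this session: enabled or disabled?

Atomic conditions:
  user opted into beta: no → false
  last request latency > 2979 ms: 794 > 2979 is false
  country = FR: AU == FR is false
  internal user: yes → true
  rollout bucket ≥ 93: 9 ≥ 93 is false
  app build number ≤ 243: 230 ≤ 243 is true
  client = android: android == android is true
  A/B group ∈ {A, B}: control is not in the set → false
  plan ∈ {enterprise, team}: team is in the set → true
  global kill-switch active: no → false
  org on allow-list: no → false
  account age < 687 days: 1284 < 687 is false
  plan = free: team == free is false
  A/B group ∈ {B, C}: control is not in the set → false
Combine:
[1.1.1] exactly-one(false, false) = false
[1.1.2.2] true OR false = true
[1.1.2] false OR true = true
[1.1] false → true (antecedent false ⇒ implication holds) = true
[1] NOT true = false
[2.1.2.1] true AND false = false
[2.1.2] NOT false = true
[2.1] true AND true = true
[2.2.2] false OR false = false
[2.2] true → false = false
[2] true → false = false
[3.1.1.1] false AND false AND false = false
[3.1.1.2] exactly-one(false, false) = false
[3.1.1] false OR false = false
[3.1] NOT false = true
[3] NOT true = false
[root] false OR false OR false = false
Overall: false → disabled

Disabled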